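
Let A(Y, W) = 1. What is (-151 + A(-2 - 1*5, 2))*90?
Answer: -13500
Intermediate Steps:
(-151 + A(-2 - 1*5, 2))*90 = (-151 + 1)*90 = -150*90 = -13500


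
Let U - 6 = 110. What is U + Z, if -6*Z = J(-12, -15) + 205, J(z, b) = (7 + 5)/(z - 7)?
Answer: 9341/114 ≈ 81.939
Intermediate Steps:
U = 116 (U = 6 + 110 = 116)
J(z, b) = 12/(-7 + z)
Z = -3883/114 (Z = -(12/(-7 - 12) + 205)/6 = -(12/(-19) + 205)/6 = -(12*(-1/19) + 205)/6 = -(-12/19 + 205)/6 = -⅙*3883/19 = -3883/114 ≈ -34.061)
U + Z = 116 - 3883/114 = 9341/114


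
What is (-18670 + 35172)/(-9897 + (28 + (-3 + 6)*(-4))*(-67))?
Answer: -16502/10969 ≈ -1.5044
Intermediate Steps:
(-18670 + 35172)/(-9897 + (28 + (-3 + 6)*(-4))*(-67)) = 16502/(-9897 + (28 + 3*(-4))*(-67)) = 16502/(-9897 + (28 - 12)*(-67)) = 16502/(-9897 + 16*(-67)) = 16502/(-9897 - 1072) = 16502/(-10969) = 16502*(-1/10969) = -16502/10969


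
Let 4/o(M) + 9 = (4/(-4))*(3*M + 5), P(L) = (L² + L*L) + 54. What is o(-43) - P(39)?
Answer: -356036/115 ≈ -3096.0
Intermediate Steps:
P(L) = 54 + 2*L² (P(L) = (L² + L²) + 54 = 2*L² + 54 = 54 + 2*L²)
o(M) = 4/(-14 - 3*M) (o(M) = 4/(-9 + (4/(-4))*(3*M + 5)) = 4/(-9 + (4*(-¼))*(5 + 3*M)) = 4/(-9 - (5 + 3*M)) = 4/(-9 + (-5 - 3*M)) = 4/(-14 - 3*M))
o(-43) - P(39) = -4/(14 + 3*(-43)) - (54 + 2*39²) = -4/(14 - 129) - (54 + 2*1521) = -4/(-115) - (54 + 3042) = -4*(-1/115) - 1*3096 = 4/115 - 3096 = -356036/115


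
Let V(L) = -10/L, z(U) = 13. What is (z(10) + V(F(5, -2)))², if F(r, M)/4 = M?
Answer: 3249/16 ≈ 203.06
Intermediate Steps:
F(r, M) = 4*M
(z(10) + V(F(5, -2)))² = (13 - 10/(4*(-2)))² = (13 - 10/(-8))² = (13 - 10*(-⅛))² = (13 + 5/4)² = (57/4)² = 3249/16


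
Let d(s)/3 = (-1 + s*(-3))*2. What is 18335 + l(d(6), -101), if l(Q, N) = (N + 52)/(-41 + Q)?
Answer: 2841974/155 ≈ 18335.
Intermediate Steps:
d(s) = -6 - 18*s (d(s) = 3*((-1 + s*(-3))*2) = 3*((-1 - 3*s)*2) = 3*(-2 - 6*s) = -6 - 18*s)
l(Q, N) = (52 + N)/(-41 + Q)
18335 + l(d(6), -101) = 18335 + (52 - 101)/(-41 + (-6 - 18*6)) = 18335 - 49/(-41 + (-6 - 108)) = 18335 - 49/(-41 - 114) = 18335 - 49/(-155) = 18335 - 1/155*(-49) = 18335 + 49/155 = 2841974/155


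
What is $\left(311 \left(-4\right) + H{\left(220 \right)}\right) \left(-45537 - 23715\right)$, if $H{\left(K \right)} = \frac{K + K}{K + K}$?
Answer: $86080236$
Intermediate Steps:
$H{\left(K \right)} = 1$ ($H{\left(K \right)} = \frac{2 K}{2 K} = 2 K \frac{1}{2 K} = 1$)
$\left(311 \left(-4\right) + H{\left(220 \right)}\right) \left(-45537 - 23715\right) = \left(311 \left(-4\right) + 1\right) \left(-45537 - 23715\right) = \left(-1244 + 1\right) \left(-69252\right) = \left(-1243\right) \left(-69252\right) = 86080236$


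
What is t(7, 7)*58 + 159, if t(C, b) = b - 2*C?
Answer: -247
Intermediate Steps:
t(7, 7)*58 + 159 = (7 - 2*7)*58 + 159 = (7 - 14)*58 + 159 = -7*58 + 159 = -406 + 159 = -247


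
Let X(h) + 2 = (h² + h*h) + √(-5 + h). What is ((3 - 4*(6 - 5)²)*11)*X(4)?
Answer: -330 - 11*I ≈ -330.0 - 11.0*I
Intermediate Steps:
X(h) = -2 + √(-5 + h) + 2*h² (X(h) = -2 + ((h² + h*h) + √(-5 + h)) = -2 + ((h² + h²) + √(-5 + h)) = -2 + (2*h² + √(-5 + h)) = -2 + (√(-5 + h) + 2*h²) = -2 + √(-5 + h) + 2*h²)
((3 - 4*(6 - 5)²)*11)*X(4) = ((3 - 4*(6 - 5)²)*11)*(-2 + √(-5 + 4) + 2*4²) = ((3 - 4*1²)*11)*(-2 + √(-1) + 2*16) = ((3 - 4*1)*11)*(-2 + I + 32) = ((3 - 4)*11)*(30 + I) = (-1*11)*(30 + I) = -11*(30 + I) = -330 - 11*I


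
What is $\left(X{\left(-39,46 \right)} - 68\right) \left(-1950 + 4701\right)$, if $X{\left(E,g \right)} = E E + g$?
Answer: $4123749$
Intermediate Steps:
$X{\left(E,g \right)} = g + E^{2}$ ($X{\left(E,g \right)} = E^{2} + g = g + E^{2}$)
$\left(X{\left(-39,46 \right)} - 68\right) \left(-1950 + 4701\right) = \left(\left(46 + \left(-39\right)^{2}\right) - 68\right) \left(-1950 + 4701\right) = \left(\left(46 + 1521\right) - 68\right) 2751 = \left(1567 - 68\right) 2751 = 1499 \cdot 2751 = 4123749$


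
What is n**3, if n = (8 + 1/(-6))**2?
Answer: 10779215329/46656 ≈ 2.3104e+5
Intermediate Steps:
n = 2209/36 (n = (8 - 1/6)**2 = (47/6)**2 = 2209/36 ≈ 61.361)
n**3 = (2209/36)**3 = 10779215329/46656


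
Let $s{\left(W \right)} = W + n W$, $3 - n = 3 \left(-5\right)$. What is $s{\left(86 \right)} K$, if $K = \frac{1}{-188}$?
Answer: $- \frac{817}{94} \approx -8.6915$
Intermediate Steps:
$n = 18$ ($n = 3 - 3 \left(-5\right) = 3 - -15 = 3 + 15 = 18$)
$s{\left(W \right)} = 19 W$ ($s{\left(W \right)} = W + 18 W = 19 W$)
$K = - \frac{1}{188} \approx -0.0053191$
$s{\left(86 \right)} K = 19 \cdot 86 \left(- \frac{1}{188}\right) = 1634 \left(- \frac{1}{188}\right) = - \frac{817}{94}$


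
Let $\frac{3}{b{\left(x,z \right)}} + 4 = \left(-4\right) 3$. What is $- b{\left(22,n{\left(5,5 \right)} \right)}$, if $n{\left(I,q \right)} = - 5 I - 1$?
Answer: $\frac{3}{16} \approx 0.1875$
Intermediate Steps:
$n{\left(I,q \right)} = -1 - 5 I$
$b{\left(x,z \right)} = - \frac{3}{16}$ ($b{\left(x,z \right)} = \frac{3}{-4 - 12} = \frac{3}{-16} = 3 \left(- \frac{1}{16}\right) = - \frac{3}{16}$)
$- b{\left(22,n{\left(5,5 \right)} \right)} = \left(-1\right) \left(- \frac{3}{16}\right) = \frac{3}{16}$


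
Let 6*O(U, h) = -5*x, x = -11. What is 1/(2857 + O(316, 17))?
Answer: 6/17197 ≈ 0.00034890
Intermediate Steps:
O(U, h) = 55/6 (O(U, h) = (-5*(-11))/6 = (⅙)*55 = 55/6)
1/(2857 + O(316, 17)) = 1/(2857 + 55/6) = 1/(17197/6) = 6/17197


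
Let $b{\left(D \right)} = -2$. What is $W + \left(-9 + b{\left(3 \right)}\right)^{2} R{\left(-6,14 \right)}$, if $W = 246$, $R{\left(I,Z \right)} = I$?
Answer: $-480$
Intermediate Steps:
$W + \left(-9 + b{\left(3 \right)}\right)^{2} R{\left(-6,14 \right)} = 246 + \left(-9 - 2\right)^{2} \left(-6\right) = 246 + \left(-11\right)^{2} \left(-6\right) = 246 + 121 \left(-6\right) = 246 - 726 = -480$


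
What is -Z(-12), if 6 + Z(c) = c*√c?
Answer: 6 + 24*I*√3 ≈ 6.0 + 41.569*I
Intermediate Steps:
Z(c) = -6 + c^(3/2) (Z(c) = -6 + c*√c = -6 + c^(3/2))
-Z(-12) = -(-6 + (-12)^(3/2)) = -(-6 - 24*I*√3) = 6 + 24*I*√3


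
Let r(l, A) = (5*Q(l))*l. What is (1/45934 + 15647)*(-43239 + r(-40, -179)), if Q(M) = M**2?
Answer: -15357088931733/2702 ≈ -5.6836e+9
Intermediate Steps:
r(l, A) = 5*l**3 (r(l, A) = (5*l**2)*l = 5*l**3)
(1/45934 + 15647)*(-43239 + r(-40, -179)) = (1/45934 + 15647)*(-43239 + 5*(-40)**3) = (1/45934 + 15647)*(-43239 + 5*(-64000)) = 718729299*(-43239 - 320000)/45934 = (718729299/45934)*(-363239) = -15357088931733/2702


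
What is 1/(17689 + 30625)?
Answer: 1/48314 ≈ 2.0698e-5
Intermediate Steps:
1/(17689 + 30625) = 1/48314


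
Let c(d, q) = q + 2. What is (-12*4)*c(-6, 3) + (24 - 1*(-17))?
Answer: -199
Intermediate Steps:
c(d, q) = 2 + q
(-12*4)*c(-6, 3) + (24 - 1*(-17)) = (-12*4)*(2 + 3) + (24 - 1*(-17)) = -48*5 + (24 + 17) = -240 + 41 = -199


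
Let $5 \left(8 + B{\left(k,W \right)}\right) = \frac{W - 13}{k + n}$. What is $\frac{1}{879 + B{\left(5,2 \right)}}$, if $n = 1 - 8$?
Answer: $\frac{10}{8721} \approx 0.0011467$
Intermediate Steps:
$n = -7$ ($n = 1 - 8 = -7$)
$B{\left(k,W \right)} = -8 + \frac{-13 + W}{5 \left(-7 + k\right)}$ ($B{\left(k,W \right)} = -8 + \frac{\left(W - 13\right) \frac{1}{k - 7}}{5} = -8 + \frac{\left(-13 + W\right) \frac{1}{-7 + k}}{5} = -8 + \frac{\frac{1}{-7 + k} \left(-13 + W\right)}{5} = -8 + \frac{-13 + W}{5 \left(-7 + k\right)}$)
$\frac{1}{879 + B{\left(5,2 \right)}} = \frac{1}{879 + \frac{267 + 2 - 200}{5 \left(-7 + 5\right)}} = \frac{1}{879 + \frac{267 + 2 - 200}{5 \left(-2\right)}} = \frac{1}{879 + \frac{1}{5} \left(- \frac{1}{2}\right) 69} = \frac{1}{879 - \frac{69}{10}} = \frac{1}{\frac{8721}{10}} = \frac{10}{8721}$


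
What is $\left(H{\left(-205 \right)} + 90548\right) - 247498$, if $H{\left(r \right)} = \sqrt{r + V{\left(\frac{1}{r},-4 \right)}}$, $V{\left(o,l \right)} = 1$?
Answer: $-156950 + 2 i \sqrt{51} \approx -1.5695 \cdot 10^{5} + 14.283 i$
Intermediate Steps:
$H{\left(r \right)} = \sqrt{1 + r}$ ($H{\left(r \right)} = \sqrt{r + 1} = \sqrt{1 + r}$)
$\left(H{\left(-205 \right)} + 90548\right) - 247498 = \left(\sqrt{1 - 205} + 90548\right) - 247498 = \left(\sqrt{-204} + 90548\right) - 247498 = \left(2 i \sqrt{51} + 90548\right) - 247498 = \left(90548 + 2 i \sqrt{51}\right) - 247498 = -156950 + 2 i \sqrt{51}$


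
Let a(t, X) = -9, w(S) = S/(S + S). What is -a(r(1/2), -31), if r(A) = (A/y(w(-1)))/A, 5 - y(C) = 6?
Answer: 9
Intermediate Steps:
w(S) = ½ (w(S) = S/((2*S)) = S*(1/(2*S)) = ½)
y(C) = -1 (y(C) = 5 - 1*6 = 5 - 6 = -1)
r(A) = -1 (r(A) = (A/(-1))/A = (A*(-1))/A = (-A)/A = -1)
-a(r(1/2), -31) = -1*(-9) = 9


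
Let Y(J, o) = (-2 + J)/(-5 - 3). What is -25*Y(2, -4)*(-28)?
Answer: 0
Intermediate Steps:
Y(J, o) = ¼ - J/8 (Y(J, o) = (-2 + J)/(-8) = (-2 + J)*(-⅛) = ¼ - J/8)
-25*Y(2, -4)*(-28) = -25*(¼ - ⅛*2)*(-28) = -25*(¼ - ¼)*(-28) = -25*0*(-28) = 0*(-28) = 0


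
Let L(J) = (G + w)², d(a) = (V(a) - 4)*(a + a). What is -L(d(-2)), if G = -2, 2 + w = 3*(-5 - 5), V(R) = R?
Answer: -1156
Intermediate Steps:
w = -32 (w = -2 + 3*(-5 - 5) = -2 + 3*(-10) = -2 - 30 = -32)
d(a) = 2*a*(-4 + a) (d(a) = (a - 4)*(a + a) = (-4 + a)*(2*a) = 2*a*(-4 + a))
L(J) = 1156 (L(J) = (-2 - 32)² = (-34)² = 1156)
-L(d(-2)) = -1*1156 = -1156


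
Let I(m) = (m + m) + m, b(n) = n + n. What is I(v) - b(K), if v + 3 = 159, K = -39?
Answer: 546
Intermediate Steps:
v = 156 (v = -3 + 159 = 156)
b(n) = 2*n
I(m) = 3*m (I(m) = 2*m + m = 3*m)
I(v) - b(K) = 3*156 - 2*(-39) = 468 - 1*(-78) = 468 + 78 = 546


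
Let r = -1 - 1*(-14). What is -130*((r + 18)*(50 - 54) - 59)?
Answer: 23790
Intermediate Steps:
r = 13 (r = -1 + 14 = 13)
-130*((r + 18)*(50 - 54) - 59) = -130*((13 + 18)*(50 - 54) - 59) = -130*(31*(-4) - 59) = -130*(-124 - 59) = -130*(-183) = 23790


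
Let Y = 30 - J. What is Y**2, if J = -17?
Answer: 2209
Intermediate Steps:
Y = 47 (Y = 30 - 1*(-17) = 30 + 17 = 47)
Y**2 = 47**2 = 2209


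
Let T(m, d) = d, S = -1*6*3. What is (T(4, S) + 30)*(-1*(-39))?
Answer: 468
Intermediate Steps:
S = -18 (S = -6*3 = -18)
(T(4, S) + 30)*(-1*(-39)) = (-18 + 30)*(-1*(-39)) = 12*39 = 468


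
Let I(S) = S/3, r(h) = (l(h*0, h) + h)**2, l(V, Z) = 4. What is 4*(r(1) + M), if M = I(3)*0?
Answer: 100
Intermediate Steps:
r(h) = (4 + h)**2
I(S) = S/3 (I(S) = S*(1/3) = S/3)
M = 0 (M = ((1/3)*3)*0 = 1*0 = 0)
4*(r(1) + M) = 4*((4 + 1)**2 + 0) = 4*(5**2 + 0) = 4*(25 + 0) = 4*25 = 100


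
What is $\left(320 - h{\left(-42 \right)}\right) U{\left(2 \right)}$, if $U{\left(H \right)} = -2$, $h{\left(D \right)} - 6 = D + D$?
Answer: $-796$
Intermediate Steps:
$h{\left(D \right)} = 6 + 2 D$ ($h{\left(D \right)} = 6 + \left(D + D\right) = 6 + 2 D$)
$\left(320 - h{\left(-42 \right)}\right) U{\left(2 \right)} = \left(320 - \left(6 + 2 \left(-42\right)\right)\right) \left(-2\right) = \left(320 - \left(6 - 84\right)\right) \left(-2\right) = \left(320 - -78\right) \left(-2\right) = \left(320 + 78\right) \left(-2\right) = 398 \left(-2\right) = -796$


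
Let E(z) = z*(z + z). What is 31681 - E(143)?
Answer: -9217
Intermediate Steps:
E(z) = 2*z**2 (E(z) = z*(2*z) = 2*z**2)
31681 - E(143) = 31681 - 2*143**2 = 31681 - 2*20449 = 31681 - 1*40898 = 31681 - 40898 = -9217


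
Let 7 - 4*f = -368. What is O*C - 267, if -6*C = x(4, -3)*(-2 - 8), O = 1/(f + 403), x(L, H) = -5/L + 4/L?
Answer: -1591592/5961 ≈ -267.00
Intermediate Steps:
f = 375/4 (f = 7/4 - ¼*(-368) = 7/4 + 92 = 375/4 ≈ 93.750)
x(L, H) = -1/L
O = 4/1987 (O = 1/(375/4 + 403) = 1/(1987/4) = 4/1987 ≈ 0.0020131)
C = -5/12 (C = -(-1/4)*(-2 - 8)/6 = -(-1*¼)*(-10)/6 = -(-1)*(-10)/24 = -⅙*5/2 = -5/12 ≈ -0.41667)
O*C - 267 = (4/1987)*(-5/12) - 267 = -5/5961 - 267 = -1591592/5961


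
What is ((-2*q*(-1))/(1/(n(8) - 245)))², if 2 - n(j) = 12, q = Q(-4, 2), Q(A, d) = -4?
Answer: 4161600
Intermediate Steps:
q = -4
n(j) = -10 (n(j) = 2 - 1*12 = 2 - 12 = -10)
((-2*q*(-1))/(1/(n(8) - 245)))² = ((-2*(-4)*(-1))/(1/(-10 - 245)))² = ((8*(-1))/(1/(-255)))² = (-8/(-1/255))² = (-8*(-255))² = 2040² = 4161600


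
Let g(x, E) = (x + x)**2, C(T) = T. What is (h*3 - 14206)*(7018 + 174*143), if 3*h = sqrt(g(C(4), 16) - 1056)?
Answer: -453171400 + 127600*I*sqrt(62) ≈ -4.5317e+8 + 1.0047e+6*I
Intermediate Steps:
g(x, E) = 4*x**2 (g(x, E) = (2*x)**2 = 4*x**2)
h = 4*I*sqrt(62)/3 (h = sqrt(4*4**2 - 1056)/3 = sqrt(4*16 - 1056)/3 = sqrt(64 - 1056)/3 = sqrt(-992)/3 = (4*I*sqrt(62))/3 = 4*I*sqrt(62)/3 ≈ 10.499*I)
(h*3 - 14206)*(7018 + 174*143) = ((4*I*sqrt(62)/3)*3 - 14206)*(7018 + 174*143) = (4*I*sqrt(62) - 14206)*(7018 + 24882) = (-14206 + 4*I*sqrt(62))*31900 = -453171400 + 127600*I*sqrt(62)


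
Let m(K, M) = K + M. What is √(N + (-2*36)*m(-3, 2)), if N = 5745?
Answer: √5817 ≈ 76.269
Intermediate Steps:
√(N + (-2*36)*m(-3, 2)) = √(5745 + (-2*36)*(-3 + 2)) = √(5745 - 72*(-1)) = √(5745 + 72) = √5817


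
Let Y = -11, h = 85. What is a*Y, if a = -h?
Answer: 935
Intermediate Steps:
a = -85 (a = -1*85 = -85)
a*Y = -85*(-11) = 935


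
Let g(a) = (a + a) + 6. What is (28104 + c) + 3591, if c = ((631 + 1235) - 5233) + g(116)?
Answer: 28566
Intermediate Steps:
g(a) = 6 + 2*a (g(a) = 2*a + 6 = 6 + 2*a)
c = -3129 (c = ((631 + 1235) - 5233) + (6 + 2*116) = (1866 - 5233) + (6 + 232) = -3367 + 238 = -3129)
(28104 + c) + 3591 = (28104 - 3129) + 3591 = 24975 + 3591 = 28566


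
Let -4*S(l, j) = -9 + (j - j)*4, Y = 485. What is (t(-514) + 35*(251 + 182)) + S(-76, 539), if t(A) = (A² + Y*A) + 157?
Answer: 120881/4 ≈ 30220.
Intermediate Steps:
S(l, j) = 9/4 (S(l, j) = -(-9 + (j - j)*4)/4 = -(-9 + 0*4)/4 = -(-9 + 0)/4 = -¼*(-9) = 9/4)
t(A) = 157 + A² + 485*A (t(A) = (A² + 485*A) + 157 = 157 + A² + 485*A)
(t(-514) + 35*(251 + 182)) + S(-76, 539) = ((157 + (-514)² + 485*(-514)) + 35*(251 + 182)) + 9/4 = ((157 + 264196 - 249290) + 35*433) + 9/4 = (15063 + 15155) + 9/4 = 30218 + 9/4 = 120881/4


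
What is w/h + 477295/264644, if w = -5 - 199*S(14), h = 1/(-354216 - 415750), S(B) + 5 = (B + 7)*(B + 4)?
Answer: 15126023192821423/264644 ≈ 5.7156e+10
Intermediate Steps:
S(B) = -5 + (4 + B)*(7 + B) (S(B) = -5 + (B + 7)*(B + 4) = -5 + (7 + B)*(4 + B) = -5 + (4 + B)*(7 + B))
h = -1/769966 (h = 1/(-769966) = -1/769966 ≈ -1.2988e-6)
w = -74232 (w = -5 - 199*(23 + 14**2 + 11*14) = -5 - 199*(23 + 196 + 154) = -5 - 199*373 = -5 - 74227 = -74232)
w/h + 477295/264644 = -74232/(-1/769966) + 477295/264644 = -74232*(-769966) + 477295*(1/264644) = 57156116112 + 477295/264644 = 15126023192821423/264644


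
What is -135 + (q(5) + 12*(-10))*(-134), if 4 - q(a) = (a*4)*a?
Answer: 28809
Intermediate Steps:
q(a) = 4 - 4*a² (q(a) = 4 - a*4*a = 4 - 4*a*a = 4 - 4*a²)
-135 + (q(5) + 12*(-10))*(-134) = -135 + ((4 - 4*5²) + 12*(-10))*(-134) = -135 + ((4 - 4*25) - 120)*(-134) = -135 + ((4 - 100) - 120)*(-134) = -135 + (-96 - 120)*(-134) = -135 - 216*(-134) = -135 + 28944 = 28809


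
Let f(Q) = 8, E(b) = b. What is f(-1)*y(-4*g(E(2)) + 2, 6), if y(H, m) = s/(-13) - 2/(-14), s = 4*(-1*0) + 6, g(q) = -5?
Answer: -232/91 ≈ -2.5494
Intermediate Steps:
s = 6 (s = 4*0 + 6 = 0 + 6 = 6)
y(H, m) = -29/91 (y(H, m) = 6/(-13) - 2/(-14) = 6*(-1/13) - 2*(-1/14) = -6/13 + ⅐ = -29/91)
f(-1)*y(-4*g(E(2)) + 2, 6) = 8*(-29/91) = -232/91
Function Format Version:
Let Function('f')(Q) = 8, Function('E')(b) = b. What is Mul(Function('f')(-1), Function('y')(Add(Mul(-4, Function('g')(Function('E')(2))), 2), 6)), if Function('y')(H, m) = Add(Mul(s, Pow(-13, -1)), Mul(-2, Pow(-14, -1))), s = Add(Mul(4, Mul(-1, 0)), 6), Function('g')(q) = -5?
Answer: Rational(-232, 91) ≈ -2.5494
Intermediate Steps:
s = 6 (s = Add(Mul(4, 0), 6) = Add(0, 6) = 6)
Function('y')(H, m) = Rational(-29, 91) (Function('y')(H, m) = Add(Mul(6, Pow(-13, -1)), Mul(-2, Pow(-14, -1))) = Add(Mul(6, Rational(-1, 13)), Mul(-2, Rational(-1, 14))) = Add(Rational(-6, 13), Rational(1, 7)) = Rational(-29, 91))
Mul(Function('f')(-1), Function('y')(Add(Mul(-4, Function('g')(Function('E')(2))), 2), 6)) = Mul(8, Rational(-29, 91)) = Rational(-232, 91)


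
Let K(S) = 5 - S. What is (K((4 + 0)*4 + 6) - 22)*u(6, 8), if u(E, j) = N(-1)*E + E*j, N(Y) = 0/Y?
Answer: -1872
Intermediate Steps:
N(Y) = 0
u(E, j) = E*j (u(E, j) = 0*E + E*j = 0 + E*j = E*j)
(K((4 + 0)*4 + 6) - 22)*u(6, 8) = ((5 - ((4 + 0)*4 + 6)) - 22)*(6*8) = ((5 - (4*4 + 6)) - 22)*48 = ((5 - (16 + 6)) - 22)*48 = ((5 - 1*22) - 22)*48 = ((5 - 22) - 22)*48 = (-17 - 22)*48 = -39*48 = -1872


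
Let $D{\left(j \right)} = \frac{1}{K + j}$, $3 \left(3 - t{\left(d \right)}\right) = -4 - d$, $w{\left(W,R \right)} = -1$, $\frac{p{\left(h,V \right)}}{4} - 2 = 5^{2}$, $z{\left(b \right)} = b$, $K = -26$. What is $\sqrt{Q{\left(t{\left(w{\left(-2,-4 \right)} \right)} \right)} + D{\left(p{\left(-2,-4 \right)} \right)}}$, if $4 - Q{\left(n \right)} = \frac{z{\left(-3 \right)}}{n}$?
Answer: $\frac{\sqrt{32021}}{82} \approx 2.1822$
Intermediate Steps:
$p{\left(h,V \right)} = 108$ ($p{\left(h,V \right)} = 8 + 4 \cdot 5^{2} = 8 + 4 \cdot 25 = 8 + 100 = 108$)
$t{\left(d \right)} = \frac{13}{3} + \frac{d}{3}$ ($t{\left(d \right)} = 3 - \frac{-4 - d}{3} = 3 + \left(\frac{4}{3} + \frac{d}{3}\right) = \frac{13}{3} + \frac{d}{3}$)
$Q{\left(n \right)} = 4 + \frac{3}{n}$ ($Q{\left(n \right)} = 4 - - \frac{3}{n} = 4 + \frac{3}{n}$)
$D{\left(j \right)} = \frac{1}{-26 + j}$
$\sqrt{Q{\left(t{\left(w{\left(-2,-4 \right)} \right)} \right)} + D{\left(p{\left(-2,-4 \right)} \right)}} = \sqrt{\left(4 + \frac{3}{\frac{13}{3} + \frac{1}{3} \left(-1\right)}\right) + \frac{1}{-26 + 108}} = \sqrt{\left(4 + \frac{3}{\frac{13}{3} - \frac{1}{3}}\right) + \frac{1}{82}} = \sqrt{\left(4 + \frac{3}{4}\right) + \frac{1}{82}} = \sqrt{\frac{19}{4} + \frac{1}{82}} = \sqrt{\frac{781}{164}} = \frac{\sqrt{32021}}{82}$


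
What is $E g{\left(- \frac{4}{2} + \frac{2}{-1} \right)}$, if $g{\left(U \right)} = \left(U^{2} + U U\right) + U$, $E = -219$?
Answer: $-6132$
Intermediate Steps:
$g{\left(U \right)} = U + 2 U^{2}$ ($g{\left(U \right)} = \left(U^{2} + U^{2}\right) + U = 2 U^{2} + U = U + 2 U^{2}$)
$E g{\left(- \frac{4}{2} + \frac{2}{-1} \right)} = - 219 \left(- \frac{4}{2} + \frac{2}{-1}\right) \left(1 + 2 \left(- \frac{4}{2} + \frac{2}{-1}\right)\right) = - 219 \left(\left(-4\right) \frac{1}{2} + 2 \left(-1\right)\right) \left(1 + 2 \left(\left(-4\right) \frac{1}{2} + 2 \left(-1\right)\right)\right) = - 219 \left(-2 - 2\right) \left(1 + 2 \left(-2 - 2\right)\right) = - 219 \left(- 4 \left(1 + 2 \left(-4\right)\right)\right) = - 219 \left(- 4 \left(1 - 8\right)\right) = - 219 \left(\left(-4\right) \left(-7\right)\right) = \left(-219\right) 28 = -6132$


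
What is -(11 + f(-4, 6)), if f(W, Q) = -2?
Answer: -9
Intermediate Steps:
-(11 + f(-4, 6)) = -(11 - 2) = -1*9 = -9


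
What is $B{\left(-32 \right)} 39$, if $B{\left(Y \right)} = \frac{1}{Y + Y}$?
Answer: $- \frac{39}{64} \approx -0.60938$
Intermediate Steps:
$B{\left(Y \right)} = \frac{1}{2 Y}$
$B{\left(-32 \right)} 39 = \frac{1}{2 \left(-32\right)} 39 = \frac{1}{2} \left(- \frac{1}{32}\right) 39 = \left(- \frac{1}{64}\right) 39 = - \frac{39}{64}$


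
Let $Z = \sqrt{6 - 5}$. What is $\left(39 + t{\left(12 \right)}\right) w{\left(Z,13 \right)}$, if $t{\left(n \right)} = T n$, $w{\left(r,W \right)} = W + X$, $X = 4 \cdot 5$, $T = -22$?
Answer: $-7425$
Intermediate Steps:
$X = 20$
$Z = 1$ ($Z = \sqrt{1} = 1$)
$w{\left(r,W \right)} = 20 + W$ ($w{\left(r,W \right)} = W + 20 = 20 + W$)
$t{\left(n \right)} = - 22 n$
$\left(39 + t{\left(12 \right)}\right) w{\left(Z,13 \right)} = \left(39 - 264\right) \left(20 + 13\right) = \left(39 - 264\right) 33 = \left(-225\right) 33 = -7425$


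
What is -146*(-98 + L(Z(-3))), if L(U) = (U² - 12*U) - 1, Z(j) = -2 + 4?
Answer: 17374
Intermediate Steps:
Z(j) = 2
L(U) = -1 + U² - 12*U
-146*(-98 + L(Z(-3))) = -146*(-98 + (-1 + 2² - 12*2)) = -146*(-98 + (-1 + 4 - 24)) = -146*(-98 - 21) = -146*(-119) = 17374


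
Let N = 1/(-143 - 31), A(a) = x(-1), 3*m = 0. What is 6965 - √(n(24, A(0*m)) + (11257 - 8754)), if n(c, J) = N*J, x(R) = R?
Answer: 6965 - 17*√262218/174 ≈ 6915.0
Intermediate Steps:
m = 0 (m = (⅓)*0 = 0)
A(a) = -1
N = -1/174 (N = 1/(-174) = -1/174 ≈ -0.0057471)
n(c, J) = -J/174
6965 - √(n(24, A(0*m)) + (11257 - 8754)) = 6965 - √(-1/174*(-1) + (11257 - 8754)) = 6965 - √(1/174 + 2503) = 6965 - √(435523/174) = 6965 - 17*√262218/174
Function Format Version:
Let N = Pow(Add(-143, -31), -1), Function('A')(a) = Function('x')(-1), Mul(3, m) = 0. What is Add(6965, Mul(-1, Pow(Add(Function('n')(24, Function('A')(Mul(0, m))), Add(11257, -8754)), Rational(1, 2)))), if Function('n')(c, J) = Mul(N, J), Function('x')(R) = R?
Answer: Add(6965, Mul(Rational(-17, 174), Pow(262218, Rational(1, 2)))) ≈ 6915.0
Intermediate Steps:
m = 0 (m = Mul(Rational(1, 3), 0) = 0)
Function('A')(a) = -1
N = Rational(-1, 174) (N = Pow(-174, -1) = Rational(-1, 174) ≈ -0.0057471)
Function('n')(c, J) = Mul(Rational(-1, 174), J)
Add(6965, Mul(-1, Pow(Add(Function('n')(24, Function('A')(Mul(0, m))), Add(11257, -8754)), Rational(1, 2)))) = Add(6965, Mul(-1, Pow(Add(Mul(Rational(-1, 174), -1), Add(11257, -8754)), Rational(1, 2)))) = Add(6965, Mul(-1, Pow(Add(Rational(1, 174), 2503), Rational(1, 2)))) = Add(6965, Mul(-1, Pow(Rational(435523, 174), Rational(1, 2)))) = Add(6965, Mul(-1, Mul(Rational(17, 174), Pow(262218, Rational(1, 2))))) = Add(6965, Mul(Rational(-17, 174), Pow(262218, Rational(1, 2))))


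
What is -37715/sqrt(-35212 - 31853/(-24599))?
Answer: 7543*I*sqrt(21306377972865)/173229627 ≈ 200.99*I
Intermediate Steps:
-37715/sqrt(-35212 - 31853/(-24599)) = -37715/sqrt(-35212 - 31853*(-1/24599)) = -37715/sqrt(-35212 + 31853/24599) = -37715*(-I*sqrt(21306377972865)/866148135) = -(-7543)*I*sqrt(21306377972865)/173229627 = 7543*I*sqrt(21306377972865)/173229627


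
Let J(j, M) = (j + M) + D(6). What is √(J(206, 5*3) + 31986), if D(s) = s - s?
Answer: √32207 ≈ 179.46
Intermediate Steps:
D(s) = 0
J(j, M) = M + j (J(j, M) = (j + M) + 0 = (M + j) + 0 = M + j)
√(J(206, 5*3) + 31986) = √((5*3 + 206) + 31986) = √((15 + 206) + 31986) = √(221 + 31986) = √32207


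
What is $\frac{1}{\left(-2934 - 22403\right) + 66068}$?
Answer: $\frac{1}{40731} \approx 2.4551 \cdot 10^{-5}$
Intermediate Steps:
$\frac{1}{\left(-2934 - 22403\right) + 66068} = \frac{1}{-25337 + 66068} = \frac{1}{40731}$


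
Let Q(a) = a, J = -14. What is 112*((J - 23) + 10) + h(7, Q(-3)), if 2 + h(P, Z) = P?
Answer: -3019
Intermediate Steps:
h(P, Z) = -2 + P
112*((J - 23) + 10) + h(7, Q(-3)) = 112*((-14 - 23) + 10) + (-2 + 7) = 112*(-37 + 10) + 5 = 112*(-27) + 5 = -3024 + 5 = -3019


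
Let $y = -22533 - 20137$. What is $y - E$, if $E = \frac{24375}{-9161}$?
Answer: $- \frac{390875495}{9161} \approx -42667.0$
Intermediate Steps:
$y = -42670$
$E = - \frac{24375}{9161}$ ($E = 24375 \left(- \frac{1}{9161}\right) = - \frac{24375}{9161} \approx -2.6607$)
$y - E = -42670 - - \frac{24375}{9161} = -42670 + \frac{24375}{9161} = - \frac{390875495}{9161}$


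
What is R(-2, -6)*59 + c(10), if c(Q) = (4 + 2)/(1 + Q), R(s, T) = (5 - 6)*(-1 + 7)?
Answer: -3888/11 ≈ -353.45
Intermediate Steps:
R(s, T) = -6 (R(s, T) = -1*6 = -6)
c(Q) = 6/(1 + Q)
R(-2, -6)*59 + c(10) = -6*59 + 6/(1 + 10) = -354 + 6/11 = -3888/11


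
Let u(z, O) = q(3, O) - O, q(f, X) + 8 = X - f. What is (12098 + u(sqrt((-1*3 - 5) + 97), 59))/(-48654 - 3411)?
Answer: -1343/5785 ≈ -0.23215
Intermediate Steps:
q(f, X) = -8 + X - f (q(f, X) = -8 + (X - f) = -8 + X - f)
u(z, O) = -11 (u(z, O) = (-8 + O - 1*3) - O = (-8 + O - 3) - O = (-11 + O) - O = -11)
(12098 + u(sqrt((-1*3 - 5) + 97), 59))/(-48654 - 3411) = (12098 - 11)/(-48654 - 3411) = 12087/(-52065) = 12087*(-1/52065) = -1343/5785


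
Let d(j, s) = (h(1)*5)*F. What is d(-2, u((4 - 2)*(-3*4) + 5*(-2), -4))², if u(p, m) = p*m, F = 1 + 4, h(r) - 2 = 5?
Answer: 30625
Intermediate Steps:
h(r) = 7 (h(r) = 2 + 5 = 7)
F = 5
u(p, m) = m*p
d(j, s) = 175 (d(j, s) = (7*5)*5 = 35*5 = 175)
d(-2, u((4 - 2)*(-3*4) + 5*(-2), -4))² = 175² = 30625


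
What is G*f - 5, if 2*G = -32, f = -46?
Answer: 731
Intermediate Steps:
G = -16 (G = (½)*(-32) = -16)
G*f - 5 = -16*(-46) - 5 = 736 - 5 = 731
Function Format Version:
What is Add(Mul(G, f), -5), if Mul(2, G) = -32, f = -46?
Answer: 731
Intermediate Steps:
G = -16 (G = Mul(Rational(1, 2), -32) = -16)
Add(Mul(G, f), -5) = Add(Mul(-16, -46), -5) = Add(736, -5) = 731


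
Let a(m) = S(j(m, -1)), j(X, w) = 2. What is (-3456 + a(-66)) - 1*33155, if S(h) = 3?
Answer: -36608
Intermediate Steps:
a(m) = 3
(-3456 + a(-66)) - 1*33155 = (-3456 + 3) - 1*33155 = -3453 - 33155 = -36608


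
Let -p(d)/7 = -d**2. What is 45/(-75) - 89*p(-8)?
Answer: -199363/5 ≈ -39873.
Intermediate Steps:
p(d) = 7*d**2 (p(d) = -(-7)*d**2 = 7*d**2)
45/(-75) - 89*p(-8) = 45/(-75) - 623*(-8)**2 = 45*(-1/75) - 623*64 = -3/5 - 89*448 = -3/5 - 39872 = -199363/5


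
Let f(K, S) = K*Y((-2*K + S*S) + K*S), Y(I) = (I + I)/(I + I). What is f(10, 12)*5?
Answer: 50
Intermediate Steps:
Y(I) = 1 (Y(I) = (2*I)/((2*I)) = (2*I)*(1/(2*I)) = 1)
f(K, S) = K (f(K, S) = K*1 = K)
f(10, 12)*5 = 10*5 = 50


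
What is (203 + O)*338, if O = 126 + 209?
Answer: 181844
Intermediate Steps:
O = 335
(203 + O)*338 = (203 + 335)*338 = 538*338 = 181844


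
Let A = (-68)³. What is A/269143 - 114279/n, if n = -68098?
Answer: 9345202561/18328100014 ≈ 0.50988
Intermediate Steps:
A = -314432
A/269143 - 114279/n = -314432/269143 - 114279/(-68098) = -314432*1/269143 - 114279*(-1/68098) = -314432/269143 + 114279/68098 = 9345202561/18328100014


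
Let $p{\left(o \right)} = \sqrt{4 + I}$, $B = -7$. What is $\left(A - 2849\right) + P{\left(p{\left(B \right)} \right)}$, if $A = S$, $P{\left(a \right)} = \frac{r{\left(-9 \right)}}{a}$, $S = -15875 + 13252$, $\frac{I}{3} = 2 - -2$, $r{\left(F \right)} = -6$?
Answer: $- \frac{10947}{2} \approx -5473.5$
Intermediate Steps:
$I = 12$ ($I = 3 \left(2 - -2\right) = 3 \left(2 + 2\right) = 3 \cdot 4 = 12$)
$S = -2623$
$p{\left(o \right)} = 4$ ($p{\left(o \right)} = \sqrt{4 + 12} = \sqrt{16} = 4$)
$P{\left(a \right)} = - \frac{6}{a}$
$A = -2623$
$\left(A - 2849\right) + P{\left(p{\left(B \right)} \right)} = \left(-2623 - 2849\right) - \frac{6}{4} = -5472 - \frac{3}{2} = - \frac{10947}{2}$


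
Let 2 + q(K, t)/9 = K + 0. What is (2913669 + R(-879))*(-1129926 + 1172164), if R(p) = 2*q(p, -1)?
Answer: 122397741018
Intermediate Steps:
q(K, t) = -18 + 9*K (q(K, t) = -18 + 9*(K + 0) = -18 + 9*K)
R(p) = -36 + 18*p (R(p) = 2*(-18 + 9*p) = -36 + 18*p)
(2913669 + R(-879))*(-1129926 + 1172164) = (2913669 + (-36 + 18*(-879)))*(-1129926 + 1172164) = (2913669 + (-36 - 15822))*42238 = (2913669 - 15858)*42238 = 2897811*42238 = 122397741018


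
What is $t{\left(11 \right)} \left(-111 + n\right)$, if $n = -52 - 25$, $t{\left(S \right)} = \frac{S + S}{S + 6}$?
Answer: $- \frac{4136}{17} \approx -243.29$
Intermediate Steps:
$t{\left(S \right)} = \frac{2 S}{6 + S}$
$n = -77$ ($n = -52 - 25 = -77$)
$t{\left(11 \right)} \left(-111 + n\right) = 2 \cdot 11 \frac{1}{6 + 11} \left(-111 - 77\right) = 2 \cdot 11 \cdot \frac{1}{17} \left(-188\right) = \frac{22}{17} \left(-188\right) = - \frac{4136}{17}$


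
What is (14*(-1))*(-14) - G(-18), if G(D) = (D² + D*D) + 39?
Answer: -491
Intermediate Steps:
G(D) = 39 + 2*D² (G(D) = (D² + D²) + 39 = 2*D² + 39 = 39 + 2*D²)
(14*(-1))*(-14) - G(-18) = (14*(-1))*(-14) - (39 + 2*(-18)²) = -14*(-14) - (39 + 2*324) = 196 - (39 + 648) = 196 - 1*687 = 196 - 687 = -491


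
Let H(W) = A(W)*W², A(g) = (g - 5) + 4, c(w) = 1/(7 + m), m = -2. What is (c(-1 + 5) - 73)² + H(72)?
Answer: 9334096/25 ≈ 3.7336e+5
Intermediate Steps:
c(w) = ⅕ (c(w) = 1/(7 - 2) = 1/5 = ⅕)
A(g) = -1 + g (A(g) = (-5 + g) + 4 = -1 + g)
H(W) = W²*(-1 + W) (H(W) = (-1 + W)*W² = W²*(-1 + W))
(c(-1 + 5) - 73)² + H(72) = (⅕ - 73)² + 72²*(-1 + 72) = (-364/5)² + 5184*71 = 132496/25 + 368064 = 9334096/25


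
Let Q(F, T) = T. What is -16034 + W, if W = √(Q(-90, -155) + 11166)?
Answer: -16034 + 11*√91 ≈ -15929.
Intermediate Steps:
W = 11*√91 (W = √(-155 + 11166) = √11011 = 11*√91 ≈ 104.93)
-16034 + W = -16034 + 11*√91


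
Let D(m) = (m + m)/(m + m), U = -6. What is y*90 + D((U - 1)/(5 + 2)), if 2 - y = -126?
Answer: 11521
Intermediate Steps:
y = 128 (y = 2 - 1*(-126) = 2 + 126 = 128)
D(m) = 1 (D(m) = (2*m)/((2*m)) = (2*m)*(1/(2*m)) = 1)
y*90 + D((U - 1)/(5 + 2)) = 128*90 + 1 = 11520 + 1 = 11521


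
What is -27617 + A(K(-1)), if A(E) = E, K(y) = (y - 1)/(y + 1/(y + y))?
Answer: -82847/3 ≈ -27616.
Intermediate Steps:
K(y) = (-1 + y)/(y + 1/(2*y))
-27617 + A(K(-1)) = -27617 + 2*(-1)*(-1 - 1)/(1 + 2*(-1)²) = -27617 + 2*(-1)*(-2)/(1 + 2*1) = -27617 + 2*(-1)*(-2)/(1 + 2) = -27617 + 2*(-1)*(-2)/3 = -27617 + 2*(-1)*(⅓)*(-2) = -27617 + 4/3 = -82847/3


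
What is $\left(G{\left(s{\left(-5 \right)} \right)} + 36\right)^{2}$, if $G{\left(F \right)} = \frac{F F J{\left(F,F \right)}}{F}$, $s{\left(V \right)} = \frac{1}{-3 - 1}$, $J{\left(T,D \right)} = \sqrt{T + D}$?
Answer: $\frac{\left(288 - i \sqrt{2}\right)^{2}}{64} \approx 1296.0 - 12.728 i$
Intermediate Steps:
$J{\left(T,D \right)} = \sqrt{D + T}$
$s{\left(V \right)} = - \frac{1}{4}$ ($s{\left(V \right)} = \frac{1}{-4} = - \frac{1}{4}$)
$G{\left(F \right)} = \sqrt{2} F^{\frac{3}{2}}$ ($G{\left(F \right)} = \frac{F F \sqrt{F + F}}{F} = \frac{F^{2} \sqrt{2 F}}{F} = \frac{F^{2} \sqrt{2} \sqrt{F}}{F} = \frac{\sqrt{2} F^{\frac{5}{2}}}{F} = \sqrt{2} F^{\frac{3}{2}}$)
$\left(G{\left(s{\left(-5 \right)} \right)} + 36\right)^{2} = \left(\sqrt{2} \left(- \frac{1}{4}\right)^{\frac{3}{2}} + 36\right)^{2} = \left(\sqrt{2} \left(- \frac{i}{8}\right) + 36\right)^{2} = \left(- \frac{i \sqrt{2}}{8} + 36\right)^{2} = \left(36 - \frac{i \sqrt{2}}{8}\right)^{2}$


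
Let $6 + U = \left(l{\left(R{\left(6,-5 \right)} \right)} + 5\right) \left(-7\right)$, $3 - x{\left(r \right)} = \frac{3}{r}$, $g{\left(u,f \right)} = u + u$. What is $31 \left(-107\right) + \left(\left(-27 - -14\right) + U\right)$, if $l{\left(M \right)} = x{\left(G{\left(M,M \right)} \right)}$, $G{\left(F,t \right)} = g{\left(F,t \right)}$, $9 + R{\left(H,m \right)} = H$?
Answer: $- \frac{6791}{2} \approx -3395.5$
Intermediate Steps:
$R{\left(H,m \right)} = -9 + H$
$g{\left(u,f \right)} = 2 u$
$G{\left(F,t \right)} = 2 F$
$x{\left(r \right)} = 3 - \frac{3}{r}$
$l{\left(M \right)} = 3 - \frac{3}{2 M}$
$U = - \frac{131}{2}$ ($U = -6 + \left(\left(3 - \frac{3}{2 \left(-9 + 6\right)}\right) + 5\right) \left(-7\right) = -6 + \left(\left(3 - \frac{3}{2 \left(-3\right)}\right) + 5\right) \left(-7\right) = -6 + \left(\left(3 - - \frac{1}{2}\right) + 5\right) \left(-7\right) = -6 + \left(\left(3 + \frac{1}{2}\right) + 5\right) \left(-7\right) = -6 + \left(\frac{7}{2} + 5\right) \left(-7\right) = -6 + \frac{17}{2} \left(-7\right) = -6 - \frac{119}{2} = - \frac{131}{2} \approx -65.5$)
$31 \left(-107\right) + \left(\left(-27 - -14\right) + U\right) = 31 \left(-107\right) - \frac{157}{2} = -3317 + \left(\left(-27 + 14\right) - \frac{131}{2}\right) = -3317 - \frac{157}{2} = - \frac{6791}{2}$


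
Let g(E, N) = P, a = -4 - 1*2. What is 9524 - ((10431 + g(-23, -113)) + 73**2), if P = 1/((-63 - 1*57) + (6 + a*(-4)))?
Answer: -561239/90 ≈ -6236.0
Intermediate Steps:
a = -6 (a = -4 - 2 = -6)
P = -1/90 (P = 1/((-63 - 1*57) + (6 - 6*(-4))) = 1/((-63 - 57) + (6 + 24)) = 1/(-120 + 30) = 1/(-90) = -1/90 ≈ -0.011111)
g(E, N) = -1/90
9524 - ((10431 + g(-23, -113)) + 73**2) = 9524 - ((10431 - 1/90) + 73**2) = 9524 - (938789/90 + 5329) = 9524 - 1*1418399/90 = 9524 - 1418399/90 = -561239/90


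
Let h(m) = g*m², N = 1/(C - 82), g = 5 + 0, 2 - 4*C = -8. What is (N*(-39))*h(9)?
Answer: 10530/53 ≈ 198.68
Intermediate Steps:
C = 5/2 (C = ½ - ¼*(-8) = ½ + 2 = 5/2 ≈ 2.5000)
g = 5
N = -2/159 (N = 1/(5/2 - 82) = 1/(-159/2) = -2/159 ≈ -0.012579)
h(m) = 5*m²
(N*(-39))*h(9) = (-2/159*(-39))*(5*9²) = 26*(5*81)/53 = (26/53)*405 = 10530/53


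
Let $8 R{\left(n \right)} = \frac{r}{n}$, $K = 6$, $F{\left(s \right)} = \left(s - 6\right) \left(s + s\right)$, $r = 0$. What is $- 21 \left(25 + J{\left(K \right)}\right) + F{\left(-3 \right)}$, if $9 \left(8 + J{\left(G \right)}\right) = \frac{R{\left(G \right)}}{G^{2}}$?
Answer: $-303$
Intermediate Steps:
$F{\left(s \right)} = 2 s \left(-6 + s\right)$ ($F{\left(s \right)} = \left(-6 + s\right) 2 s = 2 s \left(-6 + s\right)$)
$R{\left(n \right)} = 0$ ($R{\left(n \right)} = \frac{0 \frac{1}{n}}{8} = \frac{1}{8} \cdot 0 = 0$)
$J{\left(G \right)} = -8$ ($J{\left(G \right)} = -8 + \frac{0 \frac{1}{G^{2}}}{9} = -8 + \frac{1}{9} \cdot 0 = -8 + 0 = -8$)
$- 21 \left(25 + J{\left(K \right)}\right) + F{\left(-3 \right)} = - 21 \left(25 - 8\right) + 2 \left(-3\right) \left(-6 - 3\right) = \left(-21\right) 17 + 2 \left(-3\right) \left(-9\right) = -357 + 54 = -303$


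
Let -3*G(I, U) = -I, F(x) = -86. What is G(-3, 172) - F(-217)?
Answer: 85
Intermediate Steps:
G(I, U) = I/3 (G(I, U) = -(-1)*I/3 = I/3)
G(-3, 172) - F(-217) = (1/3)*(-3) - 1*(-86) = -1 + 86 = 85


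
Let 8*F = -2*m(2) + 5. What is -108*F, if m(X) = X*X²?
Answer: 297/2 ≈ 148.50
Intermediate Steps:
m(X) = X³
F = -11/8 (F = (-2*2³ + 5)/8 = (-2*8 + 5)/8 = (-16 + 5)/8 = (⅛)*(-11) = -11/8 ≈ -1.3750)
-108*F = -108*(-11/8) = 297/2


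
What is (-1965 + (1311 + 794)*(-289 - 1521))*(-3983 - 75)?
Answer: 15469156870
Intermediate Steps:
(-1965 + (1311 + 794)*(-289 - 1521))*(-3983 - 75) = (-1965 + 2105*(-1810))*(-4058) = (-1965 - 3810050)*(-4058) = -3812015*(-4058) = 15469156870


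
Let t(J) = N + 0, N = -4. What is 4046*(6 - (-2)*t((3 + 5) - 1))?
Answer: -8092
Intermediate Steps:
t(J) = -4 (t(J) = -4 + 0 = -4)
4046*(6 - (-2)*t((3 + 5) - 1)) = 4046*(6 - (-2)*(-4)) = 4046*(6 - 1*8) = 4046*(6 - 8) = 4046*(-2) = -8092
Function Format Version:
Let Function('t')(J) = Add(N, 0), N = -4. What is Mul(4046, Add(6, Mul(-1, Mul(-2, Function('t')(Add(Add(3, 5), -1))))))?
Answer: -8092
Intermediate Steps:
Function('t')(J) = -4 (Function('t')(J) = Add(-4, 0) = -4)
Mul(4046, Add(6, Mul(-1, Mul(-2, Function('t')(Add(Add(3, 5), -1)))))) = Mul(4046, Add(6, Mul(-1, Mul(-2, -4)))) = Mul(4046, Add(6, Mul(-1, 8))) = Mul(4046, Add(6, -8)) = Mul(4046, -2) = -8092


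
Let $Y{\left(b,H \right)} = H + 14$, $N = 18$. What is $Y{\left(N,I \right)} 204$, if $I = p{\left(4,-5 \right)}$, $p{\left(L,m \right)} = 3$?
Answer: $3468$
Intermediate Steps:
$I = 3$
$Y{\left(b,H \right)} = 14 + H$
$Y{\left(N,I \right)} 204 = \left(14 + 3\right) 204 = 17 \cdot 204 = 3468$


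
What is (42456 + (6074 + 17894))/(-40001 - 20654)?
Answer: -66424/60655 ≈ -1.0951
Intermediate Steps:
(42456 + (6074 + 17894))/(-40001 - 20654) = (42456 + 23968)/(-60655) = 66424*(-1/60655) = -66424/60655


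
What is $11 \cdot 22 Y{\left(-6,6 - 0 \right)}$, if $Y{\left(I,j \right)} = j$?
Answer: $1452$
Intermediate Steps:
$11 \cdot 22 Y{\left(-6,6 - 0 \right)} = 11 \cdot 22 \left(6 - 0\right) = 242 \left(6 + 0\right) = 242 \cdot 6 = 1452$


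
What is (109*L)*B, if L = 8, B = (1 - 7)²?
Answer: 31392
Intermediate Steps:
B = 36 (B = (-6)² = 36)
(109*L)*B = (109*8)*36 = 872*36 = 31392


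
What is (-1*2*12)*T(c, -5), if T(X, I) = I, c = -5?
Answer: 120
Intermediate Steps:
(-1*2*12)*T(c, -5) = (-1*2*12)*(-5) = -2*12*(-5) = -24*(-5) = 120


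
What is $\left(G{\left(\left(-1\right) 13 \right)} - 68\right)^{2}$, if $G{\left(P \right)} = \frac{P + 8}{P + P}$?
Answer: $\frac{3108169}{676} \approx 4597.9$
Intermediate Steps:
$G{\left(P \right)} = \frac{8 + P}{2 P}$
$\left(G{\left(\left(-1\right) 13 \right)} - 68\right)^{2} = \left(\frac{8 - 13}{2 \left(\left(-1\right) 13\right)} - 68\right)^{2} = \left(\frac{8 - 13}{2 \left(-13\right)} - 68\right)^{2} = \left(\frac{1}{2} \left(- \frac{1}{13}\right) \left(-5\right) - 68\right)^{2} = \left(\frac{5}{26} - 68\right)^{2} = \left(- \frac{1763}{26}\right)^{2} = \frac{3108169}{676}$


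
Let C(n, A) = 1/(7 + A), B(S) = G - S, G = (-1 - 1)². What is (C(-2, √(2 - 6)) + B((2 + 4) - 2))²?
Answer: 45/2809 - 28*I/2809 ≈ 0.01602 - 0.009968*I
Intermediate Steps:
G = 4 (G = (-2)² = 4)
B(S) = 4 - S
(C(-2, √(2 - 6)) + B((2 + 4) - 2))² = (1/(7 + √(2 - 6)) + (4 - ((2 + 4) - 2)))² = (1/(7 + √(-4)) + (4 - (6 - 2)))² = (1/(7 + 2*I) + (4 - 1*4))² = ((7 - 2*I)/53 + (4 - 4))² = ((7 - 2*I)/53 + 0)² = ((7 - 2*I)/53)² = (7 - 2*I)²/2809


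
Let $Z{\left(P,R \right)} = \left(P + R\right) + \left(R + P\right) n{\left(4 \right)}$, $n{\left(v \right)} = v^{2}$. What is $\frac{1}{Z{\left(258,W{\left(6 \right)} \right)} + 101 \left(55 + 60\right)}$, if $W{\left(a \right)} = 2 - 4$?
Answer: $\frac{1}{15967} \approx 6.2629 \cdot 10^{-5}$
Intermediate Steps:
$W{\left(a \right)} = -2$
$Z{\left(P,R \right)} = 17 P + 17 R$ ($Z{\left(P,R \right)} = \left(P + R\right) + \left(R + P\right) 4^{2} = \left(P + R\right) + \left(P + R\right) 16 = \left(P + R\right) + \left(16 P + 16 R\right) = 17 P + 17 R$)
$\frac{1}{Z{\left(258,W{\left(6 \right)} \right)} + 101 \left(55 + 60\right)} = \frac{1}{\left(17 \cdot 258 + 17 \left(-2\right)\right) + 101 \left(55 + 60\right)} = \frac{1}{\left(4386 - 34\right) + 101 \cdot 115} = \frac{1}{4352 + 11615} = \frac{1}{15967}$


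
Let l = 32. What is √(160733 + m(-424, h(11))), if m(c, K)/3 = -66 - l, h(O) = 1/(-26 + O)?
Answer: √160439 ≈ 400.55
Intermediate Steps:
m(c, K) = -294 (m(c, K) = 3*(-66 - 1*32) = 3*(-66 - 32) = 3*(-98) = -294)
√(160733 + m(-424, h(11))) = √(160733 - 294) = √160439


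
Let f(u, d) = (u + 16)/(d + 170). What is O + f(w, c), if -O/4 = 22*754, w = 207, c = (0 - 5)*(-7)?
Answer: -13601937/205 ≈ -66351.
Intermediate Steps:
c = 35 (c = -5*(-7) = 35)
f(u, d) = (16 + u)/(170 + d)
O = -66352 (O = -88*754 = -4*16588 = -66352)
O + f(w, c) = -66352 + (16 + 207)/(170 + 35) = -66352 + 223/205 = -13601937/205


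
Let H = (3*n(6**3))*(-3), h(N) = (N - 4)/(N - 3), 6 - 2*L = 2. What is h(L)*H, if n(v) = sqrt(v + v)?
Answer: -216*sqrt(3) ≈ -374.12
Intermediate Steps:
L = 2 (L = 3 - 1/2*2 = 3 - 1 = 2)
h(N) = (-4 + N)/(-3 + N)
n(v) = sqrt(2)*sqrt(v) (n(v) = sqrt(2*v) = sqrt(2)*sqrt(v))
H = -108*sqrt(3) (H = (3*(sqrt(2)*sqrt(6**3)))*(-3) = (3*(sqrt(2)*sqrt(216)))*(-3) = (3*(sqrt(2)*(6*sqrt(6))))*(-3) = (3*(12*sqrt(3)))*(-3) = (36*sqrt(3))*(-3) = -108*sqrt(3) ≈ -187.06)
h(L)*H = ((-4 + 2)/(-3 + 2))*(-108*sqrt(3)) = (-2/(-1))*(-108*sqrt(3)) = (-1*(-2))*(-108*sqrt(3)) = 2*(-108*sqrt(3)) = -216*sqrt(3)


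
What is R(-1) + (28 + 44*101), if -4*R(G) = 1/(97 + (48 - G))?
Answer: 2611647/584 ≈ 4472.0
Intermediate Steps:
R(G) = -1/(4*(145 - G)) (R(G) = -1/(4*(97 + (48 - G))) = -1/(4*(145 - G)))
R(-1) + (28 + 44*101) = 1/(4*(-145 - 1)) + (28 + 44*101) = (1/4)/(-146) + (28 + 4444) = (1/4)*(-1/146) + 4472 = -1/584 + 4472 = 2611647/584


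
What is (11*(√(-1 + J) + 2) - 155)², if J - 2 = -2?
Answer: 17568 - 2926*I ≈ 17568.0 - 2926.0*I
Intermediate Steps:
J = 0 (J = 2 - 2 = 0)
(11*(√(-1 + J) + 2) - 155)² = (11*(√(-1 + 0) + 2) - 155)² = (11*(√(-1) + 2) - 155)² = (11*(I + 2) - 155)² = (11*(2 + I) - 155)² = ((22 + 11*I) - 155)² = (-133 + 11*I)²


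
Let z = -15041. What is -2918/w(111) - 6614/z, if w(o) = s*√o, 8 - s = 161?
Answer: 6614/15041 + 2918*√111/16983 ≈ 2.2500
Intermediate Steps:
s = -153 (s = 8 - 1*161 = 8 - 161 = -153)
w(o) = -153*√o
-2918/w(111) - 6614/z = -2918*(-√111/16983) - 6614/(-15041) = -(-2918)*√111/16983 - 6614*(-1/15041) = 2918*√111/16983 + 6614/15041 = 6614/15041 + 2918*√111/16983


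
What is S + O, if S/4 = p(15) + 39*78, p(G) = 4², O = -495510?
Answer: -483278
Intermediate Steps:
p(G) = 16
S = 12232 (S = 4*(16 + 39*78) = 4*(16 + 3042) = 4*3058 = 12232)
S + O = 12232 - 495510 = -483278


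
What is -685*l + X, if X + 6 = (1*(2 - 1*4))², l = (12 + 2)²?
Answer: -134262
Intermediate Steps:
l = 196 (l = 14² = 196)
X = -2 (X = -6 + (1*(2 - 1*4))² = -6 + (1*(2 - 4))² = -6 + (1*(-2))² = -6 + (-2)² = -6 + 4 = -2)
-685*l + X = -685*196 - 2 = -134260 - 2 = -134262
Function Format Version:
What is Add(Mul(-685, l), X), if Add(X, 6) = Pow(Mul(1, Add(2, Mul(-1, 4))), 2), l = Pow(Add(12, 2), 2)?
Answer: -134262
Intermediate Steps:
l = 196 (l = Pow(14, 2) = 196)
X = -2 (X = Add(-6, Pow(Mul(1, Add(2, Mul(-1, 4))), 2)) = Add(-6, Pow(Mul(1, Add(2, -4)), 2)) = Add(-6, Pow(Mul(1, -2), 2)) = Add(-6, Pow(-2, 2)) = Add(-6, 4) = -2)
Add(Mul(-685, l), X) = Add(Mul(-685, 196), -2) = Add(-134260, -2) = -134262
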